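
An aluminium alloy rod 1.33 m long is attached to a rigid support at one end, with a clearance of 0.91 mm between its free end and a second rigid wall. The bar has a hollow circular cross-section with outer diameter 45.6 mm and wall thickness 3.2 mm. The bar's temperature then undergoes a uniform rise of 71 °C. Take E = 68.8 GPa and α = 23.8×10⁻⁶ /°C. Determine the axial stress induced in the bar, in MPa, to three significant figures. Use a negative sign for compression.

Free thermal expansion αLΔT = 23.8e-6 · 1330 · 71 = 2.247 mm.
The walls engage after the gap closes; constrained expansion = 2.247 − 0.91 = 1.337 mm.
The walls impose strain ε = −(1.337)/1330 = -1.0056e-03; σ = Eε = 68800 · -1.0056e-03 = -69.18 MPa.

-69.2 MPa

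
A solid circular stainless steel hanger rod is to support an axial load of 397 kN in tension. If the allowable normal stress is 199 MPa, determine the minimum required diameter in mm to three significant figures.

50.4 mm

Required area A ≥ P/σ_allow = 397000/199 = 1995 mm².
For a solid circular section, d ≥ √(4A/π) = 50.4 mm.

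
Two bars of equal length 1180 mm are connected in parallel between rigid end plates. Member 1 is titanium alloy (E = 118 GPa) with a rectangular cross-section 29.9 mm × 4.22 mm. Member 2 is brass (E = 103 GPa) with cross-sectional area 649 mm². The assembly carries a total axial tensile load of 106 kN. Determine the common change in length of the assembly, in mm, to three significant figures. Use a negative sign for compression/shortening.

A_1 = 126.2 mm².
Equal strain + equilibrium ⇒ each member carries load in proportion to AE: A₁E₁ = 14890000 N, A₂E₂ = 66850000 N, ΣAE = 81740000 N.
δ = PL/ΣAE = 106000·1180/81740000 = 1.53 mm.

1.53 mm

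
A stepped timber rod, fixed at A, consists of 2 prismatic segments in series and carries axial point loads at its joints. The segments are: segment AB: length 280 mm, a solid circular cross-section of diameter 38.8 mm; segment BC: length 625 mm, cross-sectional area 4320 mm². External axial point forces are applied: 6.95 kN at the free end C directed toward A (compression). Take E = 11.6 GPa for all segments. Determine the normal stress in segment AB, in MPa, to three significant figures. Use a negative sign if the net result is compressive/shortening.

Internal axial forces (sectioning from the free end, tension +): N_BC = -6.95 kN, N_AB = -6.95 kN.
A_AB = 1182 mm².
σ_AB = N_AB/A_AB = -6950/1182 = -5.878 MPa.

-5.88 MPa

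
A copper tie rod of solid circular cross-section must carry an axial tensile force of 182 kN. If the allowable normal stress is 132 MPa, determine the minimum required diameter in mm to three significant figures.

41.9 mm

Required area A ≥ P/σ_allow = 182000/132 = 1379 mm².
For a solid circular section, d ≥ √(4A/π) = 41.9 mm.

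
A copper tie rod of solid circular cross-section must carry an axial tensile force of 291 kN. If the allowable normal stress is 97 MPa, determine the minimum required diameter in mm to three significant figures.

Required area A ≥ P/σ_allow = 291000/97 = 3000 mm².
For a solid circular section, d ≥ √(4A/π) = 61.8 mm.

61.8 mm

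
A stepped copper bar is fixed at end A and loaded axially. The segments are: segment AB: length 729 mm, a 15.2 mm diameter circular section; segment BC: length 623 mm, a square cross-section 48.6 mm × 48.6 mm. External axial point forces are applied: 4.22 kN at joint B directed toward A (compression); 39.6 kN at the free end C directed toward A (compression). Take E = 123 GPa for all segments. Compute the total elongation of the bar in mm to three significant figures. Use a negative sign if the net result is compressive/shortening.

Internal axial forces (sectioning from the free end, tension +): N_BC = -39.6 kN, N_AB = -43.82 kN.
A_AB = 181.5 mm².
A_BC = 2362 mm².
δ_AB = -43820·729/(181.5·123000) = -1.431 mm
δ_BC = -39600·623/(2362·123000) = -0.08492 mm
δ = Σδ_i = -1.516 mm.

-1.52 mm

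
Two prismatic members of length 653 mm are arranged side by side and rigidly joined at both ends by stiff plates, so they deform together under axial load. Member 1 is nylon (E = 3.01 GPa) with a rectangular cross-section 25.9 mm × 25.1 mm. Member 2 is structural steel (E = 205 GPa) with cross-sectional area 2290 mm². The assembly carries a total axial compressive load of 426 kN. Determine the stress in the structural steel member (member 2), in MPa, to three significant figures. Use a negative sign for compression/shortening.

-185 MPa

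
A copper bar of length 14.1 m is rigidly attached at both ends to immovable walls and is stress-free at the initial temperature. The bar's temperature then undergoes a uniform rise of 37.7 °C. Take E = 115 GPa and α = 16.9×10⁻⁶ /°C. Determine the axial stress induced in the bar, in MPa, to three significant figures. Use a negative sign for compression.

-73.3 MPa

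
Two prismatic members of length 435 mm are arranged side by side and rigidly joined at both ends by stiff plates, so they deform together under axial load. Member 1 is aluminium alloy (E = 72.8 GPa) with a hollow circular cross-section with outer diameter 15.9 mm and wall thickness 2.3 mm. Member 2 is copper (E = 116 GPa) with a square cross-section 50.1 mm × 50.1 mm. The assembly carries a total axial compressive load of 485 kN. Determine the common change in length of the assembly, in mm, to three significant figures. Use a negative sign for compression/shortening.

-0.707 mm

A_1 = 98.27 mm².
A_2 = 2510 mm².
Equal strain + equilibrium ⇒ each member carries load in proportion to AE: A₁E₁ = 7154000 N, A₂E₂ = 291200000 N, ΣAE = 298300000 N.
δ = PL/ΣAE = -485000·435/298300000 = -0.7072 mm.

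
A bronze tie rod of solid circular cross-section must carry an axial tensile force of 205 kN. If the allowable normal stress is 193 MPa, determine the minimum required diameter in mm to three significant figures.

Required area A ≥ P/σ_allow = 205000/193 = 1062 mm².
For a solid circular section, d ≥ √(4A/π) = 36.78 mm.

36.8 mm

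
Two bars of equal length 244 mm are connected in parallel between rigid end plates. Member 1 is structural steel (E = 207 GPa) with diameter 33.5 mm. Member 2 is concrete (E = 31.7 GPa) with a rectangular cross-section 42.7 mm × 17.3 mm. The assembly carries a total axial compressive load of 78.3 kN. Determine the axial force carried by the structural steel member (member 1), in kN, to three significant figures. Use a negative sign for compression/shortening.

A_1 = 881.4 mm².
A_2 = 738.7 mm².
Equal strain + equilibrium ⇒ each member carries load in proportion to AE: A₁E₁ = 182500000 N, A₂E₂ = 23420000 N, ΣAE = 205900000 N.
F₁ = P·A₁E₁/ΣAE = -78300·182500000/205900000 = -69390 N.

-69.4 kN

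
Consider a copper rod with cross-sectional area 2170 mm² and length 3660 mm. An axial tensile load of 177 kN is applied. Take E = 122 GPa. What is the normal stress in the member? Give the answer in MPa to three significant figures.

σ = N/A = 177000/2170 = 81.57 MPa.

81.6 MPa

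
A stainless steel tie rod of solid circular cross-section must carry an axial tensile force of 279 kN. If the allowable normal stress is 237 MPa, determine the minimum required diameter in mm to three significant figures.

38.7 mm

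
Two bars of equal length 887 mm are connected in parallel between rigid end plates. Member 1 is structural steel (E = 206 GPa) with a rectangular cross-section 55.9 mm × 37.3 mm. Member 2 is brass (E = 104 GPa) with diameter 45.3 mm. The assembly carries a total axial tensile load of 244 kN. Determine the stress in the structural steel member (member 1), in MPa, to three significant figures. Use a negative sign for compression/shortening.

A_1 = 2085 mm².
A_2 = 1612 mm².
Equal strain + equilibrium ⇒ each member carries load in proportion to AE: A₁E₁ = 429500000 N, A₂E₂ = 167600000 N, ΣAE = 597100000 N.
σ₁ = P·E₁/ΣAE = 244000·206000/597100000 = 84.17 MPa.

84.2 MPa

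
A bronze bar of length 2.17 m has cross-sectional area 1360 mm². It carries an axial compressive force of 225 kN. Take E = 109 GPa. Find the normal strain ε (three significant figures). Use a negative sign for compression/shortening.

-0.00152

σ = N/A = -165.4 MPa; ε = σ/E = -165.4/109000 = -1.518e-03.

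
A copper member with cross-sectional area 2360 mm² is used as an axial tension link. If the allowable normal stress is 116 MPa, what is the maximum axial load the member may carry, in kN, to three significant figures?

P_max = σ_allow · A = 116 · 2360 = 273800 N = 273.8 kN.

274 kN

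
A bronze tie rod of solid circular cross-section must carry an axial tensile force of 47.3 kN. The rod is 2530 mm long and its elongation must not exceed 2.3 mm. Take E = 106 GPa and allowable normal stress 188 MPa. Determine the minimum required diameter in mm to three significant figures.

25.0 mm

Required area A ≥ P/σ_allow = 47300/188 = 251.6 mm².
For a solid circular section, d ≥ √(4A/π) = 17.9 mm.
Elongation limit: A ≥ PL/(Eδ_allow) = 47300·2530/(106000·2.3) = 490.8 mm² ⇒ d ≥ 25 mm.
The elongation limit governs.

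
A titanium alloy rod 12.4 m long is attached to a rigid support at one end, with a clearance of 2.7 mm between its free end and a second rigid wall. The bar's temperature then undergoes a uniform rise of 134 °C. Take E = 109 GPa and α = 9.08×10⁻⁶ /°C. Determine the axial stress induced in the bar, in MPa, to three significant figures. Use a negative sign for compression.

Free thermal expansion αLΔT = 9.08e-6 · 12400 · 134 = 15.09 mm.
The walls engage after the gap closes; constrained expansion = 15.09 − 2.7 = 12.39 mm.
The walls impose strain ε = −(12.39)/12400 = -9.9898e-04; σ = Eε = 109000 · -9.9898e-04 = -108.9 MPa.

-109 MPa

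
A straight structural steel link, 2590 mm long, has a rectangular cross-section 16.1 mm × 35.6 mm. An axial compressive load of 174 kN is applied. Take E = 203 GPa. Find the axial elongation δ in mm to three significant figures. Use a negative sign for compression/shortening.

-3.87 mm

A = 573.2 mm².
δ_mech = NL/(AE) = -174000·2590/(573.2·203000) = -3.873 mm.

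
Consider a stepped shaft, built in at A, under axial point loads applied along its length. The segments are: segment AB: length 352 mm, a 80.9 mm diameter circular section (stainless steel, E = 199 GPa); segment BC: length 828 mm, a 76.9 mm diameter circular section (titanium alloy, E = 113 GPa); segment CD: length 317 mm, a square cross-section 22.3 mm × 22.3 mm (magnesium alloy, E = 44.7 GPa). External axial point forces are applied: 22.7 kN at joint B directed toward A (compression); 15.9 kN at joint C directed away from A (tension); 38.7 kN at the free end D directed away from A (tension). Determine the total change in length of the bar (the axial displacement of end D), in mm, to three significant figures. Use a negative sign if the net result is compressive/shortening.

0.649 mm

Internal axial forces (sectioning from the free end, tension +): N_CD = 38.7 kN, N_BC = 54.6 kN, N_AB = 31.9 kN.
A_AB = 5140 mm².
A_BC = 4645 mm².
A_CD = 497.3 mm².
δ_AB = 31900·352/(5140·199000) = 0.01098 mm
δ_BC = 54600·828/(4645·113000) = 0.08614 mm
δ_CD = 38700·317/(497.3·44700) = 0.5519 mm
δ = Σδ_i = 0.649 mm.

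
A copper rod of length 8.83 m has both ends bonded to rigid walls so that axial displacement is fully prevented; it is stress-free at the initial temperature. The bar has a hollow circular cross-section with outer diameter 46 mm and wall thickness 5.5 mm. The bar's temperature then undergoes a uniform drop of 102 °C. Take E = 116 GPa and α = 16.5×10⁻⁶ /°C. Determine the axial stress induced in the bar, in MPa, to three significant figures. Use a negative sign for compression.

195 MPa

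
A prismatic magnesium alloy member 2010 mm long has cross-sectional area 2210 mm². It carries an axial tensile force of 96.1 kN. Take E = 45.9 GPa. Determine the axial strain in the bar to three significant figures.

9.47e-04

σ = N/A = 43.48 MPa; ε = σ/E = 43.48/45900 = 9.474e-04.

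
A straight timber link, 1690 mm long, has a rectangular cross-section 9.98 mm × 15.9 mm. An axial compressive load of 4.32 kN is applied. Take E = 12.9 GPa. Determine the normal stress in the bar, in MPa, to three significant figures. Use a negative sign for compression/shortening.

A = 158.7 mm².
σ = N/A = -4320/158.7 = -27.22 MPa.

-27.2 MPa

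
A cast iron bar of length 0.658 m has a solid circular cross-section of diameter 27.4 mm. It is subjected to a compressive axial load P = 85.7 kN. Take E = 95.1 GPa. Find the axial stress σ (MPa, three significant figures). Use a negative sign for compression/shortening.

A = 589.6 mm².
σ = N/A = -85700/589.6 = -145.3 MPa.

-145 MPa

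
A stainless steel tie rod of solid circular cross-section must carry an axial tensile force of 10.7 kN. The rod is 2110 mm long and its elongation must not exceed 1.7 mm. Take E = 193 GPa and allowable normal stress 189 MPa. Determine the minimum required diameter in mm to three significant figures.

Required area A ≥ P/σ_allow = 10700/189 = 56.61 mm².
For a solid circular section, d ≥ √(4A/π) = 8.49 mm.
Elongation limit: A ≥ PL/(Eδ_allow) = 10700·2110/(193000·1.7) = 68.81 mm² ⇒ d ≥ 9.36 mm.
The elongation limit governs.

9.36 mm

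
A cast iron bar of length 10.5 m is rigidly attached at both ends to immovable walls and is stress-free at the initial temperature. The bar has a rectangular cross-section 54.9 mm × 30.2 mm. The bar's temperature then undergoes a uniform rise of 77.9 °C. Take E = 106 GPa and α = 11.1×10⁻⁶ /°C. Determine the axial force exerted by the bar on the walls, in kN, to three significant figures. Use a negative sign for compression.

Free thermal expansion αLΔT = 11.1e-6 · 10500 · 77.9 = 9.079 mm.
The walls impose strain ε = −(9.079)/10500 = -8.6469e-04; σ = Eε = 106000 · -8.6469e-04 = -91.66 MPa.
Wall reaction R = σ·A = -91.66·1658 = -152000 N = -152 kN.

-152 kN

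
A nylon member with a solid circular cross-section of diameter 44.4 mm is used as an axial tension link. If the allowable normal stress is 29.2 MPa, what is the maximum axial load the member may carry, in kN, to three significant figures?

45.2 kN

A = 1548 mm².
P_max = σ_allow · A = 29.2 · 1548 = 45210 N = 45.21 kN.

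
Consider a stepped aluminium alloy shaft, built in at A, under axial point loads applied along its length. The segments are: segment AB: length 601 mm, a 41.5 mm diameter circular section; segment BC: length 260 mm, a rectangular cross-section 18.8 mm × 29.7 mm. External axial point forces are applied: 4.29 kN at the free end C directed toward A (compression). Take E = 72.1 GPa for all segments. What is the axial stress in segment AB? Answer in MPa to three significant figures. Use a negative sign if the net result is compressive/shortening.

Internal axial forces (sectioning from the free end, tension +): N_BC = -4.29 kN, N_AB = -4.29 kN.
A_AB = 1353 mm².
σ_AB = N_AB/A_AB = -4290/1353 = -3.172 MPa.

-3.17 MPa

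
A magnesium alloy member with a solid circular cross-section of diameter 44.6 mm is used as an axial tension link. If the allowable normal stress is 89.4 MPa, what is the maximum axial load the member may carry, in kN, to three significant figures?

140 kN

A = 1562 mm².
P_max = σ_allow · A = 89.4 · 1562 = 139700 N = 139.7 kN.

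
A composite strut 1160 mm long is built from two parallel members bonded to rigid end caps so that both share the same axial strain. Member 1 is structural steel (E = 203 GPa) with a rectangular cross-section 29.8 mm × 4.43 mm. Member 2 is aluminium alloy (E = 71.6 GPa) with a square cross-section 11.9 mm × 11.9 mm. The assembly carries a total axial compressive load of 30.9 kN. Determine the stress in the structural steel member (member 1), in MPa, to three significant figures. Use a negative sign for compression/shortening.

-170 MPa

A_1 = 132 mm².
A_2 = 141.6 mm².
Equal strain + equilibrium ⇒ each member carries load in proportion to AE: A₁E₁ = 26800000 N, A₂E₂ = 10140000 N, ΣAE = 36940000 N.
σ₁ = P·E₁/ΣAE = -30900·203000/36940000 = -169.8 MPa.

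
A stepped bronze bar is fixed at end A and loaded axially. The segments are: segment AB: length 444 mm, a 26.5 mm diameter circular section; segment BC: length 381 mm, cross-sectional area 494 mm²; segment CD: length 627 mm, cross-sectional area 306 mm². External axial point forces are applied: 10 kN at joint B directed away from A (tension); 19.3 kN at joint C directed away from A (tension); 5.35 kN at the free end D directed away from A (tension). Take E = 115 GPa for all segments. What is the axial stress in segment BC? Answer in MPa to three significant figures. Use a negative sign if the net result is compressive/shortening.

49.9 MPa

Internal axial forces (sectioning from the free end, tension +): N_CD = 5.35 kN, N_BC = 24.65 kN, N_AB = 34.65 kN.
σ_BC = N_BC/A_BC = 24650/494 = 49.9 MPa.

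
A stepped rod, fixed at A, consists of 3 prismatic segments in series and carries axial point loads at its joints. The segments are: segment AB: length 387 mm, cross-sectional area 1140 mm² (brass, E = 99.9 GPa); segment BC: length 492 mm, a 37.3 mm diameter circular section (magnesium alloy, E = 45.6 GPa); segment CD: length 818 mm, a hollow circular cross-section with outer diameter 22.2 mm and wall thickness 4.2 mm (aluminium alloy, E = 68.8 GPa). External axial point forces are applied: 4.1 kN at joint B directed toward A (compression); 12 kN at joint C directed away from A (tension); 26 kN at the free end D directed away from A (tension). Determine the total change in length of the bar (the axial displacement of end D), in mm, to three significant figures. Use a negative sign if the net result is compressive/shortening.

Internal axial forces (sectioning from the free end, tension +): N_CD = 26 kN, N_BC = 38 kN, N_AB = 33.9 kN.
A_BC = 1093 mm².
A_CD = 237.5 mm².
δ_AB = 33900·387/(1140·99900) = 0.1152 mm
δ_BC = 38000·492/(1093·45600) = 0.3752 mm
δ_CD = 26000·818/(237.5·68800) = 1.302 mm
δ = Σδ_i = 1.792 mm.

1.79 mm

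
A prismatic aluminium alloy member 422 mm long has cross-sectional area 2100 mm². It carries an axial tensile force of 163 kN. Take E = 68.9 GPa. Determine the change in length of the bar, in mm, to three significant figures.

δ_mech = NL/(AE) = 163000·422/(2100·68900) = 0.4754 mm.

0.475 mm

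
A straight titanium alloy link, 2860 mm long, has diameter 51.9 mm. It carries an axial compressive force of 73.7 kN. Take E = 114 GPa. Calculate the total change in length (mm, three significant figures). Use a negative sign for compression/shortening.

-0.874 mm

A = 2116 mm².
δ_mech = NL/(AE) = -73700·2860/(2116·114000) = -0.874 mm.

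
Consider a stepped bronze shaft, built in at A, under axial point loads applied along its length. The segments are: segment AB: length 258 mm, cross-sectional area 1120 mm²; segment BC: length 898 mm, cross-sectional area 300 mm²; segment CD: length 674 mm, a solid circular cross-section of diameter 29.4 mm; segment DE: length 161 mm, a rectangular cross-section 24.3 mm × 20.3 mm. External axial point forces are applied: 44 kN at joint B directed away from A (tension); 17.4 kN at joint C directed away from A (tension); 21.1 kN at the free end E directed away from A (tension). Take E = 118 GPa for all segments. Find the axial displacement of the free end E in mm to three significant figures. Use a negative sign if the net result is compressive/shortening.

Internal axial forces (sectioning from the free end, tension +): N_DE = 21.1 kN, N_CD = 21.1 kN, N_BC = 38.5 kN, N_AB = 82.5 kN.
A_CD = 678.9 mm².
A_DE = 493.3 mm².
δ_AB = 82500·258/(1120·118000) = 0.1611 mm
δ_BC = 38500·898/(300·118000) = 0.9766 mm
δ_CD = 21100·674/(678.9·118000) = 0.1775 mm
δ_DE = 21100·161/(493.3·118000) = 0.05836 mm
δ = Σδ_i = 1.374 mm.

1.37 mm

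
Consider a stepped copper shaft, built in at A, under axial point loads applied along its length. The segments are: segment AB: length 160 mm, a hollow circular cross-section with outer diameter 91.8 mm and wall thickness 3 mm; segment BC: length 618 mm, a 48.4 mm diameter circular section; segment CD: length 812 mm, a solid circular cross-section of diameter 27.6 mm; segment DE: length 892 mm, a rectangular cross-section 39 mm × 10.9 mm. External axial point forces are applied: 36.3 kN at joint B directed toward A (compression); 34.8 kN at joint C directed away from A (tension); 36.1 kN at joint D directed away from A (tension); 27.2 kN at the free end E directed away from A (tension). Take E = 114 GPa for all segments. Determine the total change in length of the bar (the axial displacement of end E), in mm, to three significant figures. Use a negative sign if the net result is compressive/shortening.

1.65 mm

Internal axial forces (sectioning from the free end, tension +): N_DE = 27.2 kN, N_CD = 63.3 kN, N_BC = 98.1 kN, N_AB = 61.8 kN.
A_AB = 836.9 mm².
A_BC = 1840 mm².
A_CD = 598.3 mm².
A_DE = 425.1 mm².
δ_AB = 61800·160/(836.9·114000) = 0.1036 mm
δ_BC = 98100·618/(1840·114000) = 0.289 mm
δ_CD = 63300·812/(598.3·114000) = 0.7536 mm
δ_DE = 27200·892/(425.1·114000) = 0.5007 mm
δ = Σδ_i = 1.647 mm.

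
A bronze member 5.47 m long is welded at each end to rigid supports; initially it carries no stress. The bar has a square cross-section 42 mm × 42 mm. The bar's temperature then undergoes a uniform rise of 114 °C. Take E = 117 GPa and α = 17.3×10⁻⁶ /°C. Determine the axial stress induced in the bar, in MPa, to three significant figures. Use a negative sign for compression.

Free thermal expansion αLΔT = 17.3e-6 · 5470 · 114 = 10.79 mm.
The walls impose strain ε = −(10.79)/5470 = -1.9722e-03; σ = Eε = 117000 · -1.9722e-03 = -230.7 MPa.

-231 MPa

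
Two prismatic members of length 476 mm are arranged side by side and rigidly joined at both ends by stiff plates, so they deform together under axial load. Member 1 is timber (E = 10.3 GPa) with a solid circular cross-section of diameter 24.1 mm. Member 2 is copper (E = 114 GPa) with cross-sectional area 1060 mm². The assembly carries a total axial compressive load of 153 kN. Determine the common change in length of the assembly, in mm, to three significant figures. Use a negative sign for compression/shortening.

-0.580 mm

A_1 = 456.2 mm².
Equal strain + equilibrium ⇒ each member carries load in proportion to AE: A₁E₁ = 4699000 N, A₂E₂ = 120800000 N, ΣAE = 125500000 N.
δ = PL/ΣAE = -153000·476/125500000 = -0.5801 mm.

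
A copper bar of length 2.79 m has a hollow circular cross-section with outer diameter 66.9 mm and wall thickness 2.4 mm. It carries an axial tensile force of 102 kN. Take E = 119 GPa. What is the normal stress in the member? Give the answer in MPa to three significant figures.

A = 486.3 mm².
σ = N/A = 102000/486.3 = 209.7 MPa.

210 MPa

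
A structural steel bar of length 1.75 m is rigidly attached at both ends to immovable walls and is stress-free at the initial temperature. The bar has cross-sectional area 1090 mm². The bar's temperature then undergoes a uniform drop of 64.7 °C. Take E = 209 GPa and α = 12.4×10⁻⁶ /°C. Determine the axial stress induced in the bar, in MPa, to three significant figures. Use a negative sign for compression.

168 MPa

Free thermal expansion αLΔT = 12.4e-6 · 1750 · -64.7 = -1.404 mm.
The walls impose strain ε = −(-1.404)/1750 = 8.0228e-04; σ = Eε = 209000 · 8.0228e-04 = 167.7 MPa.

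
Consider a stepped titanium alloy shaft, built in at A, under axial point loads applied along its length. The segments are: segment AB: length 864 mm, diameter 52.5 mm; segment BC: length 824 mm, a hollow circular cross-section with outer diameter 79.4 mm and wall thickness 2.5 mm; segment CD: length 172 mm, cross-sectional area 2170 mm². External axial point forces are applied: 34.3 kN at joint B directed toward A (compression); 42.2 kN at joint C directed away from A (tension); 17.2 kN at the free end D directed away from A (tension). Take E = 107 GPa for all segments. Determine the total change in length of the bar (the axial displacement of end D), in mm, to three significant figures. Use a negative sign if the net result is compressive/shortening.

0.864 mm

Internal axial forces (sectioning from the free end, tension +): N_CD = 17.2 kN, N_BC = 59.4 kN, N_AB = 25.1 kN.
A_AB = 2165 mm².
A_BC = 604 mm².
δ_AB = 25100·864/(2165·107000) = 0.09363 mm
δ_BC = 59400·824/(604·107000) = 0.7574 mm
δ_CD = 17200·172/(2170·107000) = 0.01274 mm
δ = Σδ_i = 0.8637 mm.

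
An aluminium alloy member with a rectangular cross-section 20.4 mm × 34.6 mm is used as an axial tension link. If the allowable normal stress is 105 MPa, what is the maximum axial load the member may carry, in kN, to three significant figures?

74.1 kN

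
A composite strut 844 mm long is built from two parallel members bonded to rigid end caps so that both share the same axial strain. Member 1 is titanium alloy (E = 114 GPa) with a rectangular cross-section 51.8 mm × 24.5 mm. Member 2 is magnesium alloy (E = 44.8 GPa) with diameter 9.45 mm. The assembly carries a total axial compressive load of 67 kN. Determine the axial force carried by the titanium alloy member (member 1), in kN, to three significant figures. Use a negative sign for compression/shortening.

-65.6 kN

A_1 = 1269 mm².
A_2 = 70.14 mm².
Equal strain + equilibrium ⇒ each member carries load in proportion to AE: A₁E₁ = 144700000 N, A₂E₂ = 3142000 N, ΣAE = 147800000 N.
F₁ = P·A₁E₁/ΣAE = -67000·144700000/147800000 = -65580 N.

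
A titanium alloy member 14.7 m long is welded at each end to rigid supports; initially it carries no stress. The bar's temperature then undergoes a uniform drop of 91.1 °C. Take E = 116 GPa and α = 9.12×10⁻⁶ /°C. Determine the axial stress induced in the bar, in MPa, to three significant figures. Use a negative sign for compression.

Free thermal expansion αLΔT = 9.12e-6 · 14700 · -91.1 = -12.21 mm.
The walls impose strain ε = −(-12.21)/14700 = 8.3083e-04; σ = Eε = 116000 · 8.3083e-04 = 96.38 MPa.

96.4 MPa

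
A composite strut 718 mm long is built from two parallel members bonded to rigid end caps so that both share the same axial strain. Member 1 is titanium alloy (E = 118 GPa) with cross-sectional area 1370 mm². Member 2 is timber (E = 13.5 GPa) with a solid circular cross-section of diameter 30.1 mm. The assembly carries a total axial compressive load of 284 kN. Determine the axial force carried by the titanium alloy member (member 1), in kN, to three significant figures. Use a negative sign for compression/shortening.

-268 kN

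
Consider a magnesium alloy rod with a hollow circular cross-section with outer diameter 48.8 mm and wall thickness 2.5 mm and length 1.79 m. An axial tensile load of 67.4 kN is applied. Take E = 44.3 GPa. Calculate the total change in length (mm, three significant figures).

7.49 mm

A = 363.6 mm².
δ_mech = NL/(AE) = 67400·1790/(363.6·44300) = 7.489 mm.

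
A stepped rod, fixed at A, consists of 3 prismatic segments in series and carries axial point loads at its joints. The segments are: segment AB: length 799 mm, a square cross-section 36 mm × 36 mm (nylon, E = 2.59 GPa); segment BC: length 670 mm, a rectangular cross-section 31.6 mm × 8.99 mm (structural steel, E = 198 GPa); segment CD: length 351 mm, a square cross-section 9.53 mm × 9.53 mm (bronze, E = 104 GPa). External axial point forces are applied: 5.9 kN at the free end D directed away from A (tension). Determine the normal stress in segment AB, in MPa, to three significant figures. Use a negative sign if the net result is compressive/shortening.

Internal axial forces (sectioning from the free end, tension +): N_CD = 5.9 kN, N_BC = 5.9 kN, N_AB = 5.9 kN.
A_AB = 1296 mm².
σ_AB = N_AB/A_AB = 5900/1296 = 4.552 MPa.

4.55 MPa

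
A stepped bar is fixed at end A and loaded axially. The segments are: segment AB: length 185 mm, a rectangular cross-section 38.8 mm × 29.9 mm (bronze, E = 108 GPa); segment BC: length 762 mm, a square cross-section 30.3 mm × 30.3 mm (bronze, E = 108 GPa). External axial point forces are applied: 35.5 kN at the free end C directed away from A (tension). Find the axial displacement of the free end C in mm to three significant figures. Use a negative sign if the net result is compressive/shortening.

Internal axial forces (sectioning from the free end, tension +): N_BC = 35.5 kN, N_AB = 35.5 kN.
A_AB = 1160 mm².
A_BC = 918.1 mm².
δ_AB = 35500·185/(1160·108000) = 0.05242 mm
δ_BC = 35500·762/(918.1·108000) = 0.2728 mm
δ = Σδ_i = 0.3252 mm.

0.325 mm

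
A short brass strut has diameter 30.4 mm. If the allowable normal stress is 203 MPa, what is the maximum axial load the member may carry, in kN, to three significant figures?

147 kN

A = 725.8 mm².
P_max = σ_allow · A = 203 · 725.8 = 147300 N = 147.3 kN.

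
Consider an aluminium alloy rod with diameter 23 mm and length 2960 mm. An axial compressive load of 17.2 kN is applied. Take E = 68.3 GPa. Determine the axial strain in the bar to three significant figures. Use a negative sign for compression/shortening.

-6.06e-04

A = 415.5 mm².
σ = N/A = -41.4 MPa; ε = σ/E = -41.4/68300 = -6.061e-04.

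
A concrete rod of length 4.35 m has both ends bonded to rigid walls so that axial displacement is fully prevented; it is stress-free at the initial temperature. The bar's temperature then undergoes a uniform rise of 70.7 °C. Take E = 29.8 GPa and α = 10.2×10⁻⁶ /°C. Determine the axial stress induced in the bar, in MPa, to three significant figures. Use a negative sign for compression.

Free thermal expansion αLΔT = 10.2e-6 · 4350 · 70.7 = 3.137 mm.
The walls impose strain ε = −(3.137)/4350 = -7.2114e-04; σ = Eε = 29800 · -7.2114e-04 = -21.49 MPa.

-21.5 MPa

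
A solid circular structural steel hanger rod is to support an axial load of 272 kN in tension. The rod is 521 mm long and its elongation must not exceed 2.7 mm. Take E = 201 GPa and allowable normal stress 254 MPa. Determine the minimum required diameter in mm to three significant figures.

Required area A ≥ P/σ_allow = 272000/254 = 1071 mm².
For a solid circular section, d ≥ √(4A/π) = 36.93 mm.
Elongation limit: A ≥ PL/(Eδ_allow) = 272000·521/(201000·2.7) = 261.1 mm² ⇒ d ≥ 18.23 mm.
The stress limit governs.

36.9 mm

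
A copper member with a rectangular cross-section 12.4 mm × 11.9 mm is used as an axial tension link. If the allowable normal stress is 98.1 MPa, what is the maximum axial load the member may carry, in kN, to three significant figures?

A = 147.6 mm².
P_max = σ_allow · A = 98.1 · 147.6 = 14480 N = 14.48 kN.

14.5 kN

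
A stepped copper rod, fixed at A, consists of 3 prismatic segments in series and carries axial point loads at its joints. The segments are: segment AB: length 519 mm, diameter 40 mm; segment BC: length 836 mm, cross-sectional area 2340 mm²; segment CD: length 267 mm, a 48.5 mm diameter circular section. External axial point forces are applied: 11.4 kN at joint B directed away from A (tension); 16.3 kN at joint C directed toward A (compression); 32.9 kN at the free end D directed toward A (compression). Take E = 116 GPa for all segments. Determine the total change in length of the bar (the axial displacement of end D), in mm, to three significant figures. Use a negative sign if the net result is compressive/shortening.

Internal axial forces (sectioning from the free end, tension +): N_CD = -32.9 kN, N_BC = -49.2 kN, N_AB = -37.8 kN.
A_AB = 1257 mm².
A_CD = 1847 mm².
δ_AB = -37800·519/(1257·116000) = -0.1346 mm
δ_BC = -49200·836/(2340·116000) = -0.1515 mm
δ_CD = -32900·267/(1847·116000) = -0.04099 mm
δ = Σδ_i = -0.3271 mm.

-0.327 mm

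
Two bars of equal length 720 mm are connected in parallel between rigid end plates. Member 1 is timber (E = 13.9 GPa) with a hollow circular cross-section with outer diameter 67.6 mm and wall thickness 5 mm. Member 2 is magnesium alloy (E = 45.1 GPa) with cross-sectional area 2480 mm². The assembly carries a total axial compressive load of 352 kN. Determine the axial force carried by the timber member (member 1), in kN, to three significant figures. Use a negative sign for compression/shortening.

A_1 = 983.3 mm².
Equal strain + equilibrium ⇒ each member carries load in proportion to AE: A₁E₁ = 13670000 N, A₂E₂ = 111800000 N, ΣAE = 125500000 N.
F₁ = P·A₁E₁/ΣAE = -352000·13670000/125500000 = -38330 N.

-38.3 kN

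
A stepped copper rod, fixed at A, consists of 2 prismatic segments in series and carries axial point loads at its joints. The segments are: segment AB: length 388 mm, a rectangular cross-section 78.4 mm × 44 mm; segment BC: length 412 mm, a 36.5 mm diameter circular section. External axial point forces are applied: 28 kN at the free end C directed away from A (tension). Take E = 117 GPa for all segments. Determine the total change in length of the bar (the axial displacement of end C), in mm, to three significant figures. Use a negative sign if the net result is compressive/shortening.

Internal axial forces (sectioning from the free end, tension +): N_BC = 28 kN, N_AB = 28 kN.
A_AB = 3450 mm².
A_BC = 1046 mm².
δ_AB = 28000·388/(3450·117000) = 0.02692 mm
δ_BC = 28000·412/(1046·117000) = 0.09423 mm
δ = Σδ_i = 0.1211 mm.

0.121 mm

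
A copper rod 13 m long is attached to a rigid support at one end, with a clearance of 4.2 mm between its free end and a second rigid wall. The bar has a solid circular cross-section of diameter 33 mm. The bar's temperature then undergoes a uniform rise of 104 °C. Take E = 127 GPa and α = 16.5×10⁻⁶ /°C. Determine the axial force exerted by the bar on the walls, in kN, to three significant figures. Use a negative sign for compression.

Free thermal expansion αLΔT = 16.5e-6 · 13000 · 104 = 22.31 mm.
The walls engage after the gap closes; constrained expansion = 22.31 − 4.2 = 18.11 mm.
The walls impose strain ε = −(18.11)/13000 = -1.3929e-03; σ = Eε = 127000 · -1.3929e-03 = -176.9 MPa.
Wall reaction R = σ·A = -176.9·855.3 = -151300 N = -151.3 kN.

-151 kN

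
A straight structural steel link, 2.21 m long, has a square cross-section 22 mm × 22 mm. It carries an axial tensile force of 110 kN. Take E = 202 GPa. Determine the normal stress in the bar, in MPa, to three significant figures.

A = 484 mm².
σ = N/A = 110000/484 = 227.3 MPa.

227 MPa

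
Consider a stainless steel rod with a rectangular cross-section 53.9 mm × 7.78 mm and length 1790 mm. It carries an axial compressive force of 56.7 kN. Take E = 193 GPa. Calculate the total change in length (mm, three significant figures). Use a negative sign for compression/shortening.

A = 419.3 mm².
δ_mech = NL/(AE) = -56700·1790/(419.3·193000) = -1.254 mm.

-1.25 mm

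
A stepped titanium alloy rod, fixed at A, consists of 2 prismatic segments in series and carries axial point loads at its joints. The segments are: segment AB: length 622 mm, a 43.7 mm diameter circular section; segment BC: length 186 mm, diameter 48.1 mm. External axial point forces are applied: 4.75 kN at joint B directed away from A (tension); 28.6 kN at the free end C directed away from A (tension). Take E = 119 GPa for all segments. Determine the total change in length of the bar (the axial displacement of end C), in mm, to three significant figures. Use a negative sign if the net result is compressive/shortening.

Internal axial forces (sectioning from the free end, tension +): N_BC = 28.6 kN, N_AB = 33.35 kN.
A_AB = 1500 mm².
A_BC = 1817 mm².
δ_AB = 33350·622/(1500·119000) = 0.1162 mm
δ_BC = 28600·186/(1817·119000) = 0.0246 mm
δ = Σδ_i = 0.1408 mm.

0.141 mm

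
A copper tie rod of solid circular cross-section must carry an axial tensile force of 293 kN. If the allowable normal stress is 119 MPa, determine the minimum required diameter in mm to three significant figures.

56.0 mm

Required area A ≥ P/σ_allow = 293000/119 = 2462 mm².
For a solid circular section, d ≥ √(4A/π) = 55.99 mm.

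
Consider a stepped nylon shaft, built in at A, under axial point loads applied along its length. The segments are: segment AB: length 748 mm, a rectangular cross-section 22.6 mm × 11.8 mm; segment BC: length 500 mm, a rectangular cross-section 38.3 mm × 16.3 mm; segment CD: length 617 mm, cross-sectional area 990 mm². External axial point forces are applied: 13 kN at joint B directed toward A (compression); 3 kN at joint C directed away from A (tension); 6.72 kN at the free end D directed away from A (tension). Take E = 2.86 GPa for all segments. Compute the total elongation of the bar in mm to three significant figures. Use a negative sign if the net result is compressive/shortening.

Internal axial forces (sectioning from the free end, tension +): N_CD = 6.72 kN, N_BC = 9.72 kN, N_AB = -3.28 kN.
A_AB = 266.7 mm².
A_BC = 624.3 mm².
δ_AB = -3280·748/(266.7·2860) = -3.217 mm
δ_BC = 9720·500/(624.3·2860) = 2.722 mm
δ_CD = 6720·617/(990·2860) = 1.464 mm
δ = Σδ_i = 0.9696 mm.

0.970 mm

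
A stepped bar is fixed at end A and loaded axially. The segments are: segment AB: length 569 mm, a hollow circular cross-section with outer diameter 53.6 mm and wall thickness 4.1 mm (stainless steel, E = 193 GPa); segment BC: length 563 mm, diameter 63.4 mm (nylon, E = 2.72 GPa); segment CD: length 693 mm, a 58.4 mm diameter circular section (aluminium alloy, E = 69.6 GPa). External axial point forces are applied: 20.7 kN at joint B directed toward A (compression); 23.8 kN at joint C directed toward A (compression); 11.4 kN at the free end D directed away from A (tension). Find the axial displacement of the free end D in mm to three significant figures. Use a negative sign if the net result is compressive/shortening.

-0.924 mm

Internal axial forces (sectioning from the free end, tension +): N_CD = 11.4 kN, N_BC = -12.4 kN, N_AB = -33.1 kN.
A_AB = 637.6 mm².
A_BC = 3157 mm².
A_CD = 2679 mm².
δ_AB = -33100·569/(637.6·193000) = -0.1531 mm
δ_BC = -12400·563/(3157·2720) = -0.813 mm
δ_CD = 11400·693/(2679·69600) = 0.04238 mm
δ = Σδ_i = -0.9237 mm.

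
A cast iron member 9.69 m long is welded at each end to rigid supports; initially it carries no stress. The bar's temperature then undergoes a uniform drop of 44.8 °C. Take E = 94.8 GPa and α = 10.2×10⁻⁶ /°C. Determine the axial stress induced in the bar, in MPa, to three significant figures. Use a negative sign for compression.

Free thermal expansion αLΔT = 10.2e-6 · 9690 · -44.8 = -4.428 mm.
The walls impose strain ε = −(-4.428)/9690 = 4.5696e-04; σ = Eε = 94800 · 4.5696e-04 = 43.32 MPa.

43.3 MPa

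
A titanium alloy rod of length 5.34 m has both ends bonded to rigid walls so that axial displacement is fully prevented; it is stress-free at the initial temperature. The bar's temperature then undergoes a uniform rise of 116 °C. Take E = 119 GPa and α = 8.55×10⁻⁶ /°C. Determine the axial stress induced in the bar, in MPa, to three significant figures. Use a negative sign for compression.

Free thermal expansion αLΔT = 8.55e-6 · 5340 · 116 = 5.296 mm.
The walls impose strain ε = −(5.296)/5340 = -9.9180e-04; σ = Eε = 119000 · -9.9180e-04 = -118 MPa.

-118 MPa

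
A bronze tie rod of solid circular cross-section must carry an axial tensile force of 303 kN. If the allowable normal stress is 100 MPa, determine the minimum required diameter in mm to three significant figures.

Required area A ≥ P/σ_allow = 303000/100 = 3030 mm².
For a solid circular section, d ≥ √(4A/π) = 62.11 mm.

62.1 mm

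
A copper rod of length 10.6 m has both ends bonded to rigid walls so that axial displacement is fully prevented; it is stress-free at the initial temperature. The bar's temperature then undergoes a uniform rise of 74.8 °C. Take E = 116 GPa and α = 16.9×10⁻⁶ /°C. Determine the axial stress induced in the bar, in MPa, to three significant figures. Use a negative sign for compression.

-147 MPa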